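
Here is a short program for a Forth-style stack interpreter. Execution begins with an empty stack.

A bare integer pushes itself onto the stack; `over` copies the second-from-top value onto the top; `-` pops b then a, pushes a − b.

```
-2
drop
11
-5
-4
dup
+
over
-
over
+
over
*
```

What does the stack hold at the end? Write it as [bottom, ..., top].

-2   : -2
drop : (empty)
11   : 11
-5   : 11 -5
-4   : 11 -5 -4
dup  : 11 -5 -4 -4
+    : 11 -5 -8
over : 11 -5 -8 -5
-    : 11 -5 -3
over : 11 -5 -3 -5
+    : 11 -5 -8
over : 11 -5 -8 -5
*    : 11 -5 40

[11, -5, 40]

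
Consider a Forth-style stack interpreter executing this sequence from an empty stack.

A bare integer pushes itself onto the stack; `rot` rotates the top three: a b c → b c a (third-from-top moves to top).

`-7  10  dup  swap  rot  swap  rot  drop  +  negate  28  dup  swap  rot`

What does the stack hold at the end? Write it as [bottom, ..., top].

-7     : -7
10     : -7 10
dup    : -7 10 10
swap   : -7 10 10
rot    : 10 10 -7
swap   : 10 -7 10
rot    : -7 10 10
drop   : -7 10
+      : 3
negate : -3
28     : -3 28
dup    : -3 28 28
swap   : -3 28 28
rot    : 28 28 -3

[28, 28, -3]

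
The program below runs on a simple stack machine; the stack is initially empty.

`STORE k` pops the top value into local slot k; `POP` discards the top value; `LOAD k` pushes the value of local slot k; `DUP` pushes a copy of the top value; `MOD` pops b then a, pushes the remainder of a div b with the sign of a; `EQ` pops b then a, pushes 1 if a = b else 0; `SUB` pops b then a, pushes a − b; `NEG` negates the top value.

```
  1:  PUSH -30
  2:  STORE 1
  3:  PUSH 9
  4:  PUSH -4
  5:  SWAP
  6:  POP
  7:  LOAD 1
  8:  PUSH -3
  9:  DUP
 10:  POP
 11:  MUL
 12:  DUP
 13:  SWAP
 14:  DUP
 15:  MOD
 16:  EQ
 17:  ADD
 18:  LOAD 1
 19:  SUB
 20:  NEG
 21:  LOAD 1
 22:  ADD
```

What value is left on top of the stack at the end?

PUSH -30 → -30
STORE 1  → (empty)
PUSH 9   → 9
PUSH -4  → 9 -4
SWAP     → -4 9
POP      → -4
LOAD 1   → -4 -30
PUSH -3  → -4 -30 -3
DUP      → -4 -30 -3 -3
POP      → -4 -30 -3
MUL      → -4 90
DUP      → -4 90 90
SWAP     → -4 90 90
DUP      → -4 90 90 90
MOD      → -4 90 0
EQ       → -4 0
ADD      → -4
LOAD 1   → -4 -30
SUB      → 26
NEG      → -26
LOAD 1   → -26 -30
ADD      → -56

-56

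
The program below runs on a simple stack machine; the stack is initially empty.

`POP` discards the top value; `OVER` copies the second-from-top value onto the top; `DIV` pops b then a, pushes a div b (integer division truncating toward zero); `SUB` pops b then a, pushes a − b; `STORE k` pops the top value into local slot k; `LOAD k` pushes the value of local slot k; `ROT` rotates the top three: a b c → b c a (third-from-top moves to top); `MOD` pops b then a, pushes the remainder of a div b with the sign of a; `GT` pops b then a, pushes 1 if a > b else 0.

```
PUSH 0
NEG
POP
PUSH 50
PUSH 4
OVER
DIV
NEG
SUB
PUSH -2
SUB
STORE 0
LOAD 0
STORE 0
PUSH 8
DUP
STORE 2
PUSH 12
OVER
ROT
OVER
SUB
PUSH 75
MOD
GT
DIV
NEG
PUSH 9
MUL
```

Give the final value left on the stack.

PUSH 0  -> [0]
NEG     -> [0]
POP     -> []
PUSH 50 -> [50]
PUSH 4  -> [50, 4]
OVER    -> [50, 4, 50]
DIV     -> [50, 0]
NEG     -> [50, 0]
SUB     -> [50]
PUSH -2 -> [50, -2]
SUB     -> [52]
STORE 0 -> []
LOAD 0  -> [52]
STORE 0 -> []
PUSH 8  -> [8]
DUP     -> [8, 8]
STORE 2 -> [8]
PUSH 12 -> [8, 12]
OVER    -> [8, 12, 8]
ROT     -> [12, 8, 8]
OVER    -> [12, 8, 8, 8]
SUB     -> [12, 8, 0]
PUSH 75 -> [12, 8, 0, 75]
MOD     -> [12, 8, 0]
GT      -> [12, 1]
DIV     -> [12]
NEG     -> [-12]
PUSH 9  -> [-12, 9]
MUL     -> [-108]

-108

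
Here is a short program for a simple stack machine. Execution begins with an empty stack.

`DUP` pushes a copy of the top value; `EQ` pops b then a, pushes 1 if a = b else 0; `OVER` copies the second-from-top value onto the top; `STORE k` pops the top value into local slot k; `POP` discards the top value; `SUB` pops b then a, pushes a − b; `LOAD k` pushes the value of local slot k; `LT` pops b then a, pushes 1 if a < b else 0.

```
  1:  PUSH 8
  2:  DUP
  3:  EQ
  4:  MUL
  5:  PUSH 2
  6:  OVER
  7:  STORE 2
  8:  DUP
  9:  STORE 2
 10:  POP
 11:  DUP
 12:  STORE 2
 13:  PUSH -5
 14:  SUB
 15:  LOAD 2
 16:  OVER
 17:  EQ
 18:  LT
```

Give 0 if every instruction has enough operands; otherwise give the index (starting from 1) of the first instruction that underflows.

4

PUSH 8 -> 8
DUP    -> 8 8
EQ     -> 1
MUL  — needs 2 operands, stack has 1 → underflow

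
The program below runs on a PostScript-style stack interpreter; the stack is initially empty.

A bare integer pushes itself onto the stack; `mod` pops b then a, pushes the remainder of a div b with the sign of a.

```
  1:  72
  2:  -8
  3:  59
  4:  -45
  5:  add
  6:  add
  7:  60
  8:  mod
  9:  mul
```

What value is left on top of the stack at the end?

72  : [72]
-8  : [72, -8]
59  : [72, -8, 59]
-45 : [72, -8, 59, -45]
add : [72, -8, 14]
add : [72, 6]
60  : [72, 6, 60]
mod : [72, 6]
mul : [432]

432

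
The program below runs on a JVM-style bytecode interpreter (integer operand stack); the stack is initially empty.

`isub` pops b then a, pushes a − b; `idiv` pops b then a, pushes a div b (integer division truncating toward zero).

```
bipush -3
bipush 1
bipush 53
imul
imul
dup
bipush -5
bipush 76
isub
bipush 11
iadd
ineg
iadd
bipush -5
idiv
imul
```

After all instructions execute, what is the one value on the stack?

-2703

bipush -3 → [-3]
bipush 1  → [-3, 1]
bipush 53 → [-3, 1, 53]
imul      → [-3, 53]
imul      → [-159]
dup       → [-159, -159]
bipush -5 → [-159, -159, -5]
bipush 76 → [-159, -159, -5, 76]
isub      → [-159, -159, -81]
bipush 11 → [-159, -159, -81, 11]
iadd      → [-159, -159, -70]
ineg      → [-159, -159, 70]
iadd      → [-159, -89]
bipush -5 → [-159, -89, -5]
idiv      → [-159, 17]
imul      → [-2703]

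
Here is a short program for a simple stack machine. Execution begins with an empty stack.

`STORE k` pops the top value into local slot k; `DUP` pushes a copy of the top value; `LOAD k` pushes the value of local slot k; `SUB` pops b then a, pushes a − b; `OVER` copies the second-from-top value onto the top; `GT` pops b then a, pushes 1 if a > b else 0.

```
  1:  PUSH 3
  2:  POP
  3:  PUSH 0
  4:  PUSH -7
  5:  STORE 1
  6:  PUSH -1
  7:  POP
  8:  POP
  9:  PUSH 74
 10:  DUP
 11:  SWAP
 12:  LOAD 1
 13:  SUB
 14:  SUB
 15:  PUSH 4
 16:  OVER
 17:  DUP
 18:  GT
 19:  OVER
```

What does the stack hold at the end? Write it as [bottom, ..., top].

[-7, 4, 0, 4]

PUSH 3  → 3
POP     → (empty)
PUSH 0  → 0
PUSH -7 → 0 -7
STORE 1 → 0
PUSH -1 → 0 -1
POP     → 0
POP     → (empty)
PUSH 74 → 74
DUP     → 74 74
SWAP    → 74 74
LOAD 1  → 74 74 -7
SUB     → 74 81
SUB     → -7
PUSH 4  → -7 4
OVER    → -7 4 -7
DUP     → -7 4 -7 -7
GT      → -7 4 0
OVER    → -7 4 0 4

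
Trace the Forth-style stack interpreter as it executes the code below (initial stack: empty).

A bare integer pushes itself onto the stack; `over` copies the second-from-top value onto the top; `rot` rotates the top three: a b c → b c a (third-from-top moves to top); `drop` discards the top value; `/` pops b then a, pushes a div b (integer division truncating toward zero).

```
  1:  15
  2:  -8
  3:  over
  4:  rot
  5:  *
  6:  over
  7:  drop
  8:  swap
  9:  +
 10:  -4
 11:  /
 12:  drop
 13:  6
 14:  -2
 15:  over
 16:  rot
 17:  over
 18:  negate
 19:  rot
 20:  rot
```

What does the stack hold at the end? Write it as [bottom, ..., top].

15     → [15]
-8     → [15, -8]
over   → [15, -8, 15]
rot    → [-8, 15, 15]
*      → [-8, 225]
over   → [-8, 225, -8]
drop   → [-8, 225]
swap   → [225, -8]
+      → [217]
-4     → [217, -4]
/      → [-54]
drop   → []
6      → [6]
-2     → [6, -2]
over   → [6, -2, 6]
rot    → [-2, 6, 6]
over   → [-2, 6, 6, 6]
negate → [-2, 6, 6, -6]
rot    → [-2, 6, -6, 6]
rot    → [-2, -6, 6, 6]

[-2, -6, 6, 6]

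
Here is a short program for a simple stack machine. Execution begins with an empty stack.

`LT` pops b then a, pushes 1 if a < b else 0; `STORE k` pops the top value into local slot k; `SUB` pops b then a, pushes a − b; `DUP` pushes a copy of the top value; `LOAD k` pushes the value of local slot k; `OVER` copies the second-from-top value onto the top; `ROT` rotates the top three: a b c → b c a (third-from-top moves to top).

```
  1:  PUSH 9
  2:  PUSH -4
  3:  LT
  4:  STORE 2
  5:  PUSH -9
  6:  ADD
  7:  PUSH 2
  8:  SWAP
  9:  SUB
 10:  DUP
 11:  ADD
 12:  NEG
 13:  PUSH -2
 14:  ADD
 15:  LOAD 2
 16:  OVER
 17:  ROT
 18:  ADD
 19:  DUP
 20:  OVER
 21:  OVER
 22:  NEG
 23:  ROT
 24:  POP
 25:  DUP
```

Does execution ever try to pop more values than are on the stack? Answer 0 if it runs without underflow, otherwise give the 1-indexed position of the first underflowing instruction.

6

PUSH 9  -> 9
PUSH -4 -> 9 -4
LT      -> 0
STORE 2 -> (empty)
PUSH -9 -> -9
ADD  — needs 2 operands, stack has 1 → underflow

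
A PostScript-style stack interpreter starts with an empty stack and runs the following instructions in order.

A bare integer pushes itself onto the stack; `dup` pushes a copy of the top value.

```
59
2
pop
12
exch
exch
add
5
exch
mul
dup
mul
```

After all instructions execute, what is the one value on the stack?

126025

59   → [59]
2    → [59, 2]
pop  → [59]
12   → [59, 12]
exch → [12, 59]
exch → [59, 12]
add  → [71]
5    → [71, 5]
exch → [5, 71]
mul  → [355]
dup  → [355, 355]
mul  → [126025]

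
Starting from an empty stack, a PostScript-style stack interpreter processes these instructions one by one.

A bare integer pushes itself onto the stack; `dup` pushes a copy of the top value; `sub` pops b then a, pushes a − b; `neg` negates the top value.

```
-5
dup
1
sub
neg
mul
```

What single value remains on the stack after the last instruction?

-5  → [-5]
dup → [-5, -5]
1   → [-5, -5, 1]
sub → [-5, -6]
neg → [-5, 6]
mul → [-30]

-30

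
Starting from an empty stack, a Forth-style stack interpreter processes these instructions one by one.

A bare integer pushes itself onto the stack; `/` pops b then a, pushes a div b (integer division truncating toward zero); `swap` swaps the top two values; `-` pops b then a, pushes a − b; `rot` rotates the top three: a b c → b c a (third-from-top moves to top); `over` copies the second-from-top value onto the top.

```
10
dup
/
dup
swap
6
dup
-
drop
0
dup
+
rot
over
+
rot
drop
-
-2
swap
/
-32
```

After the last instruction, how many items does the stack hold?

2

10   -> 10
dup  -> 10 10
/    -> 1
dup  -> 1 1
swap -> 1 1
6    -> 1 1 6
dup  -> 1 1 6 6
-    -> 1 1 0
drop -> 1 1
0    -> 1 1 0
dup  -> 1 1 0 0
+    -> 1 1 0
rot  -> 1 0 1
over -> 1 0 1 0
+    -> 1 0 1
rot  -> 0 1 1
drop -> 0 1
-    -> -1
-2   -> -1 -2
swap -> -2 -1
/    -> 2
-32  -> 2 -32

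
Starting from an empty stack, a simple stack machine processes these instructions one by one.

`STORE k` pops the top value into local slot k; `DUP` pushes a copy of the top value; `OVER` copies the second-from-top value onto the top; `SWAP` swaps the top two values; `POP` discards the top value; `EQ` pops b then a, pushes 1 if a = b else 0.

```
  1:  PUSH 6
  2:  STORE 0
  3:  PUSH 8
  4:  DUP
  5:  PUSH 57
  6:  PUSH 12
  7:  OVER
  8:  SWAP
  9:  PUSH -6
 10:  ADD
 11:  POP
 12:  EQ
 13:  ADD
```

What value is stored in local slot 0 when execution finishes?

6

PUSH 6  → 6
STORE 0 → (empty)
PUSH 8  → 8
DUP     → 8 8
PUSH 57 → 8 8 57
PUSH 12 → 8 8 57 12
OVER    → 8 8 57 12 57
SWAP    → 8 8 57 57 12
PUSH -6 → 8 8 57 57 12 -6
ADD     → 8 8 57 57 6
POP     → 8 8 57 57
EQ      → 8 8 1
ADD     → 8 9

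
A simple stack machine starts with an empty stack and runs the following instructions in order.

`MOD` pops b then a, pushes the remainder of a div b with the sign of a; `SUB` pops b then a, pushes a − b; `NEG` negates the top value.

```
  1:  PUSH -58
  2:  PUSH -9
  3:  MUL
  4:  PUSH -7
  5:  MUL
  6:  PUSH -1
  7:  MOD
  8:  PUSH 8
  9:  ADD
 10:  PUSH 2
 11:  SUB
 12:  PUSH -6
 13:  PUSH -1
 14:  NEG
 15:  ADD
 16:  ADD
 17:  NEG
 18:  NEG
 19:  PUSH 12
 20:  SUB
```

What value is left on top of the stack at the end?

-11

PUSH -58 -> -58
PUSH -9  -> -58 -9
MUL      -> 522
PUSH -7  -> 522 -7
MUL      -> -3654
PUSH -1  -> -3654 -1
MOD      -> 0
PUSH 8   -> 0 8
ADD      -> 8
PUSH 2   -> 8 2
SUB      -> 6
PUSH -6  -> 6 -6
PUSH -1  -> 6 -6 -1
NEG      -> 6 -6 1
ADD      -> 6 -5
ADD      -> 1
NEG      -> -1
NEG      -> 1
PUSH 12  -> 1 12
SUB      -> -11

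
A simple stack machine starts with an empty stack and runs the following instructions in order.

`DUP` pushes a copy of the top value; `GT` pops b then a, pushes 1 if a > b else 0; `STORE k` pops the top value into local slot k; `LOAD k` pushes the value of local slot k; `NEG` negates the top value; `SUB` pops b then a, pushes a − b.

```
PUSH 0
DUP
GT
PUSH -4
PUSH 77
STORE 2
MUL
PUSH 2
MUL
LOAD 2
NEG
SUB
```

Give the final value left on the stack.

77

PUSH 0  : [0]
DUP     : [0, 0]
GT      : [0]
PUSH -4 : [0, -4]
PUSH 77 : [0, -4, 77]
STORE 2 : [0, -4]
MUL     : [0]
PUSH 2  : [0, 2]
MUL     : [0]
LOAD 2  : [0, 77]
NEG     : [0, -77]
SUB     : [77]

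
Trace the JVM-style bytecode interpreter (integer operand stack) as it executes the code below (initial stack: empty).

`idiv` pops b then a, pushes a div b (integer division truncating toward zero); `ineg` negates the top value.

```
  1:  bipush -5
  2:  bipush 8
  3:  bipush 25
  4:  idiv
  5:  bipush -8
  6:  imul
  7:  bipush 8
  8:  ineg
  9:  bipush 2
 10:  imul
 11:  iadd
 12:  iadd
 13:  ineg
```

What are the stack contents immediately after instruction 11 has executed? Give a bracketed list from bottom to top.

bipush -5 : [-5]
bipush 8  : [-5, 8]
bipush 25 : [-5, 8, 25]
idiv      : [-5, 0]
bipush -8 : [-5, 0, -8]
imul      : [-5, 0]
bipush 8  : [-5, 0, 8]
ineg      : [-5, 0, -8]
bipush 2  : [-5, 0, -8, 2]
imul      : [-5, 0, -16]
iadd      : [-5, -16]

[-5, -16]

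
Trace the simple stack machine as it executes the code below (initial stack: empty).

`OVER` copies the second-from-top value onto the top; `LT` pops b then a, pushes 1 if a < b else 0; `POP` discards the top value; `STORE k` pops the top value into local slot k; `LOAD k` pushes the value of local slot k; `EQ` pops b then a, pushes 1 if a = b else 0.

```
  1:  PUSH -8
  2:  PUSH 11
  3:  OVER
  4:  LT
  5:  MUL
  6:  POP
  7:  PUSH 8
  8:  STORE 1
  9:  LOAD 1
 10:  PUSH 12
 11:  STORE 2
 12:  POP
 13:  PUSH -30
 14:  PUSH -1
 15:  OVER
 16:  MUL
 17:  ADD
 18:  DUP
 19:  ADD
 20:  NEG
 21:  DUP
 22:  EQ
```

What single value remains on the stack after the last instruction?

1

PUSH -8  → -8
PUSH 11  → -8 11
OVER     → -8 11 -8
LT       → -8 0
MUL      → 0
POP      → (empty)
PUSH 8   → 8
STORE 1  → (empty)
LOAD 1   → 8
PUSH 12  → 8 12
STORE 2  → 8
POP      → (empty)
PUSH -30 → -30
PUSH -1  → -30 -1
OVER     → -30 -1 -30
MUL      → -30 30
ADD      → 0
DUP      → 0 0
ADD      → 0
NEG      → 0
DUP      → 0 0
EQ       → 1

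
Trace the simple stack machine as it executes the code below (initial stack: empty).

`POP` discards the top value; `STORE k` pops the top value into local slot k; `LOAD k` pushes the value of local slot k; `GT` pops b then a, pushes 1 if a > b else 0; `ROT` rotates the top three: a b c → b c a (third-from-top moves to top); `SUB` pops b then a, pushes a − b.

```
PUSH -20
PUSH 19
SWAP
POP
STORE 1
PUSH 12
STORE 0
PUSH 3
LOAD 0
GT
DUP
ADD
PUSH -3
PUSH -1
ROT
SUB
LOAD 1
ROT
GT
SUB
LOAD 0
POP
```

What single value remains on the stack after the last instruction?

PUSH -20 : [-20]
PUSH 19  : [-20, 19]
SWAP     : [19, -20]
POP      : [19]
STORE 1  : []
PUSH 12  : [12]
STORE 0  : []
PUSH 3   : [3]
LOAD 0   : [3, 12]
GT       : [0]
DUP      : [0, 0]
ADD      : [0]
PUSH -3  : [0, -3]
PUSH -1  : [0, -3, -1]
ROT      : [-3, -1, 0]
SUB      : [-3, -1]
LOAD 1   : [-3, -1, 19]
ROT      : [-1, 19, -3]
GT       : [-1, 1]
SUB      : [-2]
LOAD 0   : [-2, 12]
POP      : [-2]

-2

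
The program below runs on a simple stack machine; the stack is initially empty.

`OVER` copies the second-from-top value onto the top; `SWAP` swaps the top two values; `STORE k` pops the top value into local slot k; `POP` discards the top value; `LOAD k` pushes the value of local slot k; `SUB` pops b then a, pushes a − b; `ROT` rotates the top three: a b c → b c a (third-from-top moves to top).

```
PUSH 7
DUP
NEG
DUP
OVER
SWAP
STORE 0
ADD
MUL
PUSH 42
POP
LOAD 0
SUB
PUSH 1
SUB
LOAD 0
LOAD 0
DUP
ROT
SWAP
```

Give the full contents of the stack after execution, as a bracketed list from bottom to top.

PUSH 7  -> 7
DUP     -> 7 7
NEG     -> 7 -7
DUP     -> 7 -7 -7
OVER    -> 7 -7 -7 -7
SWAP    -> 7 -7 -7 -7
STORE 0 -> 7 -7 -7
ADD     -> 7 -14
MUL     -> -98
PUSH 42 -> -98 42
POP     -> -98
LOAD 0  -> -98 -7
SUB     -> -91
PUSH 1  -> -91 1
SUB     -> -92
LOAD 0  -> -92 -7
LOAD 0  -> -92 -7 -7
DUP     -> -92 -7 -7 -7
ROT     -> -92 -7 -7 -7
SWAP    -> -92 -7 -7 -7

[-92, -7, -7, -7]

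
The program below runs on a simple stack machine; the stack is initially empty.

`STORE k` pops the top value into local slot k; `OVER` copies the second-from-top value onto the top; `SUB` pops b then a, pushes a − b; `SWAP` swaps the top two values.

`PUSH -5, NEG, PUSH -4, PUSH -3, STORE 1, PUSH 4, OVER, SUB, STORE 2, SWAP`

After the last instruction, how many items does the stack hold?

2

PUSH -5 : [-5]
NEG     : [5]
PUSH -4 : [5, -4]
PUSH -3 : [5, -4, -3]
STORE 1 : [5, -4]
PUSH 4  : [5, -4, 4]
OVER    : [5, -4, 4, -4]
SUB     : [5, -4, 8]
STORE 2 : [5, -4]
SWAP    : [-4, 5]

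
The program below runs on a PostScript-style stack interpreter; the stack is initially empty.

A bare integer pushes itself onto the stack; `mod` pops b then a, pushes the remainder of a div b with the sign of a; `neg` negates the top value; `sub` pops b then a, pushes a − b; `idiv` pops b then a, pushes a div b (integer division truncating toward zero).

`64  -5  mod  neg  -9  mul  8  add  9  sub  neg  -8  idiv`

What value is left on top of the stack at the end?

4

64   → 64
-5   → 64 -5
mod  → 4
neg  → -4
-9   → -4 -9
mul  → 36
8    → 36 8
add  → 44
9    → 44 9
sub  → 35
neg  → -35
-8   → -35 -8
idiv → 4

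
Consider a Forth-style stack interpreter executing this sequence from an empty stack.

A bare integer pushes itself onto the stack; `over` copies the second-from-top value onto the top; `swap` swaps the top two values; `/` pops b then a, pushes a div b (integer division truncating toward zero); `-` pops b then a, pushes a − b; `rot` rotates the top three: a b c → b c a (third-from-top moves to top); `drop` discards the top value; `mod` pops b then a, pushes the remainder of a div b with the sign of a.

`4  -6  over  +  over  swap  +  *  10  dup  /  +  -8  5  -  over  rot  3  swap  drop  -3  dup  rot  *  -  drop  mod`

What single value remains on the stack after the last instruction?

-4

4    : 4
-6   : 4 -6
over : 4 -6 4
+    : 4 -2
over : 4 -2 4
swap : 4 4 -2
+    : 4 2
*    : 8
10   : 8 10
dup  : 8 10 10
/    : 8 1
+    : 9
-8   : 9 -8
5    : 9 -8 5
-    : 9 -13
over : 9 -13 9
rot  : -13 9 9
3    : -13 9 9 3
swap : -13 9 3 9
drop : -13 9 3
-3   : -13 9 3 -3
dup  : -13 9 3 -3 -3
rot  : -13 9 -3 -3 3
*    : -13 9 -3 -9
-    : -13 9 6
drop : -13 9
mod  : -4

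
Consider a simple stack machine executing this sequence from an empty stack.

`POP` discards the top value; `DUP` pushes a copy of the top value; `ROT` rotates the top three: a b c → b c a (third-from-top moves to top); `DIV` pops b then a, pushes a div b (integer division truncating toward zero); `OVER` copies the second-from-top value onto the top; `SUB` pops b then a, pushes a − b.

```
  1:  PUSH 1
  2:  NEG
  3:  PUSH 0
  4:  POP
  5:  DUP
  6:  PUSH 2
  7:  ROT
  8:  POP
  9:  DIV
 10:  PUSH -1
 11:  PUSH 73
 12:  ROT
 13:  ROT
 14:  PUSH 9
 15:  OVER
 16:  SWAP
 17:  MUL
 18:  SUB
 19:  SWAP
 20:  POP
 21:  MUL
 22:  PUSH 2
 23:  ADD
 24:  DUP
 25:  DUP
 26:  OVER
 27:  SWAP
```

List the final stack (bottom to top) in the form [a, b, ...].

PUSH 1  : 1
NEG     : -1
PUSH 0  : -1 0
POP     : -1
DUP     : -1 -1
PUSH 2  : -1 -1 2
ROT     : -1 2 -1
POP     : -1 2
DIV     : 0
PUSH -1 : 0 -1
PUSH 73 : 0 -1 73
ROT     : -1 73 0
ROT     : 73 0 -1
PUSH 9  : 73 0 -1 9
OVER    : 73 0 -1 9 -1
SWAP    : 73 0 -1 -1 9
MUL     : 73 0 -1 -9
SUB     : 73 0 8
SWAP    : 73 8 0
POP     : 73 8
MUL     : 584
PUSH 2  : 584 2
ADD     : 586
DUP     : 586 586
DUP     : 586 586 586
OVER    : 586 586 586 586
SWAP    : 586 586 586 586

[586, 586, 586, 586]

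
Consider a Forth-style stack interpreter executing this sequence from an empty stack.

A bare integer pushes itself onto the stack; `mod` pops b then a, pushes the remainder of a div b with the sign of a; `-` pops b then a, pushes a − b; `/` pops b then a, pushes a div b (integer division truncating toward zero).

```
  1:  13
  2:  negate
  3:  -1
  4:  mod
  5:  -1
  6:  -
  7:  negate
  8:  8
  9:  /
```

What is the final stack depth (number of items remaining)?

13      [13]
negate  [-13]
-1      [-13, -1]
mod     [0]
-1      [0, -1]
-       [1]
negate  [-1]
8       [-1, 8]
/       [0]

1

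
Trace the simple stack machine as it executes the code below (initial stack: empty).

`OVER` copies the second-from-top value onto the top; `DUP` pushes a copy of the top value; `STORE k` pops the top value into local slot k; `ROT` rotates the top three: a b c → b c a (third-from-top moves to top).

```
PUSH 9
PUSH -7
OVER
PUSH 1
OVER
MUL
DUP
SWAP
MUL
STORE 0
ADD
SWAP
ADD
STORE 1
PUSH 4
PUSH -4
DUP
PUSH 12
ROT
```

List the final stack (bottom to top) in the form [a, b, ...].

[4, -4, 12, -4]

PUSH 9  → [9]
PUSH -7 → [9, -7]
OVER    → [9, -7, 9]
PUSH 1  → [9, -7, 9, 1]
OVER    → [9, -7, 9, 1, 9]
MUL     → [9, -7, 9, 9]
DUP     → [9, -7, 9, 9, 9]
SWAP    → [9, -7, 9, 9, 9]
MUL     → [9, -7, 9, 81]
STORE 0 → [9, -7, 9]
ADD     → [9, 2]
SWAP    → [2, 9]
ADD     → [11]
STORE 1 → []
PUSH 4  → [4]
PUSH -4 → [4, -4]
DUP     → [4, -4, -4]
PUSH 12 → [4, -4, -4, 12]
ROT     → [4, -4, 12, -4]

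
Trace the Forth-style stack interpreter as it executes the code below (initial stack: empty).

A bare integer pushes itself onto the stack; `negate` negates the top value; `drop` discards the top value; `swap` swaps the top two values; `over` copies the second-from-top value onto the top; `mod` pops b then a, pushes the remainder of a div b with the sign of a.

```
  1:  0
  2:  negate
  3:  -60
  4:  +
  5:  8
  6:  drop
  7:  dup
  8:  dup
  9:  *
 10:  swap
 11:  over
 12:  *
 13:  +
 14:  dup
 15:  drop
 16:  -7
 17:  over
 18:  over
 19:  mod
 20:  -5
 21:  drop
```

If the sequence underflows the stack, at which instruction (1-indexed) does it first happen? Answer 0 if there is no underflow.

0      → [0]
negate → [0]
-60    → [0, -60]
+      → [-60]
8      → [-60, 8]
drop   → [-60]
dup    → [-60, -60]
dup    → [-60, -60, -60]
*      → [-60, 3600]
swap   → [3600, -60]
over   → [3600, -60, 3600]
*      → [3600, -216000]
+      → [-212400]
dup    → [-212400, -212400]
drop   → [-212400]
-7     → [-212400, -7]
over   → [-212400, -7, -212400]
over   → [-212400, -7, -212400, -7]
mod    → [-212400, -7, -6]
-5     → [-212400, -7, -6, -5]
drop   → [-212400, -7, -6]

0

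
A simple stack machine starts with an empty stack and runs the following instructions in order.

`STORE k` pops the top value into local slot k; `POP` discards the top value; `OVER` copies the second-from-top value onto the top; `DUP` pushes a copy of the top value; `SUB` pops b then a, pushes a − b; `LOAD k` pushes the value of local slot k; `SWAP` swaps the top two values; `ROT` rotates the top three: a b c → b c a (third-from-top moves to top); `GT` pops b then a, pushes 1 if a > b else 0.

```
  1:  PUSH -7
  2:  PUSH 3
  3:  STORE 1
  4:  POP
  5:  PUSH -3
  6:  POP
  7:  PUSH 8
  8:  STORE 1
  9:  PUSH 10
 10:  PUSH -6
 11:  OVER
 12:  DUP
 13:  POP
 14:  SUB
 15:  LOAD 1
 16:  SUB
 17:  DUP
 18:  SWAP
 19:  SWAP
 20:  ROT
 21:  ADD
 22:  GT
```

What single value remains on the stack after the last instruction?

PUSH -7 -> [-7]
PUSH 3  -> [-7, 3]
STORE 1 -> [-7]
POP     -> []
PUSH -3 -> [-3]
POP     -> []
PUSH 8  -> [8]
STORE 1 -> []
PUSH 10 -> [10]
PUSH -6 -> [10, -6]
OVER    -> [10, -6, 10]
DUP     -> [10, -6, 10, 10]
POP     -> [10, -6, 10]
SUB     -> [10, -16]
LOAD 1  -> [10, -16, 8]
SUB     -> [10, -24]
DUP     -> [10, -24, -24]
SWAP    -> [10, -24, -24]
SWAP    -> [10, -24, -24]
ROT     -> [-24, -24, 10]
ADD     -> [-24, -14]
GT      -> [0]

0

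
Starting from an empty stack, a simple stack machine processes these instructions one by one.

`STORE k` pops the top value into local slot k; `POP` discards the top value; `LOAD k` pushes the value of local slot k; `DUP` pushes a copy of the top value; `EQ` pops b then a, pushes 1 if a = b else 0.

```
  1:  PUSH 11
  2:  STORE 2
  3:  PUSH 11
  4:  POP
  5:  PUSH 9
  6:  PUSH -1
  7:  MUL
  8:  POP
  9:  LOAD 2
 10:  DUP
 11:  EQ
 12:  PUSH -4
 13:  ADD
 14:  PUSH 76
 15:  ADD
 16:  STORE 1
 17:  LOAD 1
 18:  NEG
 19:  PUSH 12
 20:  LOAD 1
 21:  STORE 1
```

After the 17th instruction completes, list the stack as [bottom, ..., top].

PUSH 11 -> 11
STORE 2 -> (empty)
PUSH 11 -> 11
POP     -> (empty)
PUSH 9  -> 9
PUSH -1 -> 9 -1
MUL     -> -9
POP     -> (empty)
LOAD 2  -> 11
DUP     -> 11 11
EQ      -> 1
PUSH -4 -> 1 -4
ADD     -> -3
PUSH 76 -> -3 76
ADD     -> 73
STORE 1 -> (empty)
LOAD 1  -> 73

[73]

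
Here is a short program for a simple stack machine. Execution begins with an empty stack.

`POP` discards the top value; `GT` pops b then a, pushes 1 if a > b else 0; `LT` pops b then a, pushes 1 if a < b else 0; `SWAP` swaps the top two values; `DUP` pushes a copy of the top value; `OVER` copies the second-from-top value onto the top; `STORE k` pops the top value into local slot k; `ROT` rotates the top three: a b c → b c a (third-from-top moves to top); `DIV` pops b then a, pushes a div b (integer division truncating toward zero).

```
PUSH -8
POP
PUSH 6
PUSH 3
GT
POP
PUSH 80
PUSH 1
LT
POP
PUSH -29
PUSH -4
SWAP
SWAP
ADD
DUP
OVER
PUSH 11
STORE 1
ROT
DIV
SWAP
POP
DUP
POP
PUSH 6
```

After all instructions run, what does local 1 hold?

11

PUSH -8  -> [-8]
POP      -> []
PUSH 6   -> [6]
PUSH 3   -> [6, 3]
GT       -> [1]
POP      -> []
PUSH 80  -> [80]
PUSH 1   -> [80, 1]
LT       -> [0]
POP      -> []
PUSH -29 -> [-29]
PUSH -4  -> [-29, -4]
SWAP     -> [-4, -29]
SWAP     -> [-29, -4]
ADD      -> [-33]
DUP      -> [-33, -33]
OVER     -> [-33, -33, -33]
PUSH 11  -> [-33, -33, -33, 11]
STORE 1  -> [-33, -33, -33]
ROT      -> [-33, -33, -33]
DIV      -> [-33, 1]
SWAP     -> [1, -33]
POP      -> [1]
DUP      -> [1, 1]
POP      -> [1]
PUSH 6   -> [1, 6]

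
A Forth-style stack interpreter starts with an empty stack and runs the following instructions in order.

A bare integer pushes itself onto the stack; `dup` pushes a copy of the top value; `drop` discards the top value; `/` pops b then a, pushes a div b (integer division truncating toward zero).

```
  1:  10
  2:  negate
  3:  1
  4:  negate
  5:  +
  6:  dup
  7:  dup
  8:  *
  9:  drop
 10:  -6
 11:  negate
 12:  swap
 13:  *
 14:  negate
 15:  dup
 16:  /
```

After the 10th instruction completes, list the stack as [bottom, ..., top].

10     → [10]
negate → [-10]
1      → [-10, 1]
negate → [-10, -1]
+      → [-11]
dup    → [-11, -11]
dup    → [-11, -11, -11]
*      → [-11, 121]
drop   → [-11]
-6     → [-11, -6]

[-11, -6]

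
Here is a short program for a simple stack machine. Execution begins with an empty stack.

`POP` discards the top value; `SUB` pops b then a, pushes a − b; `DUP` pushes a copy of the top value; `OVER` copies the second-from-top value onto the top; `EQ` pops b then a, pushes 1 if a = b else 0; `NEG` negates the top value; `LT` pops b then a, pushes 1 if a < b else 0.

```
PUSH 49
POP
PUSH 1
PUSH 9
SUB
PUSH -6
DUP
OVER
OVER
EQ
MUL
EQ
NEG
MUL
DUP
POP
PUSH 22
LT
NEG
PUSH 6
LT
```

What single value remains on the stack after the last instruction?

PUSH 49  [49]
POP      []
PUSH 1   [1]
PUSH 9   [1, 9]
SUB      [-8]
PUSH -6  [-8, -6]
DUP      [-8, -6, -6]
OVER     [-8, -6, -6, -6]
OVER     [-8, -6, -6, -6, -6]
EQ       [-8, -6, -6, 1]
MUL      [-8, -6, -6]
EQ       [-8, 1]
NEG      [-8, -1]
MUL      [8]
DUP      [8, 8]
POP      [8]
PUSH 22  [8, 22]
LT       [1]
NEG      [-1]
PUSH 6   [-1, 6]
LT       [1]

1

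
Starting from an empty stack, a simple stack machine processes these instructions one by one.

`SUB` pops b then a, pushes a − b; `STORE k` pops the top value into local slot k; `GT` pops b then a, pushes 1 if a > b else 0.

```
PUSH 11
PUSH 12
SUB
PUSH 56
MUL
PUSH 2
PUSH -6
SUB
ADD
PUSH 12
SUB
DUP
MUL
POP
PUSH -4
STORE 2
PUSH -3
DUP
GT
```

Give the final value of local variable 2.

-4

PUSH 11 : [11]
PUSH 12 : [11, 12]
SUB     : [-1]
PUSH 56 : [-1, 56]
MUL     : [-56]
PUSH 2  : [-56, 2]
PUSH -6 : [-56, 2, -6]
SUB     : [-56, 8]
ADD     : [-48]
PUSH 12 : [-48, 12]
SUB     : [-60]
DUP     : [-60, -60]
MUL     : [3600]
POP     : []
PUSH -4 : [-4]
STORE 2 : []
PUSH -3 : [-3]
DUP     : [-3, -3]
GT      : [0]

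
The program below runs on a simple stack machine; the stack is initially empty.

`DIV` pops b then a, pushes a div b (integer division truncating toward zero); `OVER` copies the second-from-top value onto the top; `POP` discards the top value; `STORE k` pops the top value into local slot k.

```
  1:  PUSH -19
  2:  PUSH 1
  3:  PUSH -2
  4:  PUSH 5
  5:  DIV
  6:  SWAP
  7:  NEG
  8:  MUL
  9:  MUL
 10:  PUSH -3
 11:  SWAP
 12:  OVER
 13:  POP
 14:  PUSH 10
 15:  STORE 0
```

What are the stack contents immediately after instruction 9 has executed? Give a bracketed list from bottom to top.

PUSH -19 -> -19
PUSH 1   -> -19 1
PUSH -2  -> -19 1 -2
PUSH 5   -> -19 1 -2 5
DIV      -> -19 1 0
SWAP     -> -19 0 1
NEG      -> -19 0 -1
MUL      -> -19 0
MUL      -> 0

[0]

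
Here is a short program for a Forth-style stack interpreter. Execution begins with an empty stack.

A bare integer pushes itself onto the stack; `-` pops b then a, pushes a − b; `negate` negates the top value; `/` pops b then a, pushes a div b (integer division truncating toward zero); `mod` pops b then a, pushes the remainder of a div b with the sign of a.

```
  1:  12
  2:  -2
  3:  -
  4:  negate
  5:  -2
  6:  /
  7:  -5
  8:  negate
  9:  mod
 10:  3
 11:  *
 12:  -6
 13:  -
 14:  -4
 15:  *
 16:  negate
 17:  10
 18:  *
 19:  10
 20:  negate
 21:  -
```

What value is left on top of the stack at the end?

490

12      [12]
-2      [12, -2]
-       [14]
negate  [-14]
-2      [-14, -2]
/       [7]
-5      [7, -5]
negate  [7, 5]
mod     [2]
3       [2, 3]
*       [6]
-6      [6, -6]
-       [12]
-4      [12, -4]
*       [-48]
negate  [48]
10      [48, 10]
*       [480]
10      [480, 10]
negate  [480, -10]
-       [490]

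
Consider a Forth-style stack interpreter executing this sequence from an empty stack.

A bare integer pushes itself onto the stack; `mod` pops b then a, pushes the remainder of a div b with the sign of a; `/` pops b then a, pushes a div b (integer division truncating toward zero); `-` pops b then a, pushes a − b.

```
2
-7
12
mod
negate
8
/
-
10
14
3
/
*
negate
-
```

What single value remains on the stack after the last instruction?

42

2      : [2]
-7     : [2, -7]
12     : [2, -7, 12]
mod    : [2, -7]
negate : [2, 7]
8      : [2, 7, 8]
/      : [2, 0]
-      : [2]
10     : [2, 10]
14     : [2, 10, 14]
3      : [2, 10, 14, 3]
/      : [2, 10, 4]
*      : [2, 40]
negate : [2, -40]
-      : [42]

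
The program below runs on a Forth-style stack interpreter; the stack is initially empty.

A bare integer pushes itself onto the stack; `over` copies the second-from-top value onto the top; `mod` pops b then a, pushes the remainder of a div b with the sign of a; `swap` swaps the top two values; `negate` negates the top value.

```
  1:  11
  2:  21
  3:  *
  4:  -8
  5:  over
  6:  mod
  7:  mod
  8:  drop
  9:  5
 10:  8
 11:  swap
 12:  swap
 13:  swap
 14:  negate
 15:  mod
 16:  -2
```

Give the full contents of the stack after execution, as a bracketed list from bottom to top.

11      11
21      11 21
*       231
-8      231 -8
over    231 -8 231
mod     231 -8
mod     7
drop    (empty)
5       5
8       5 8
swap    8 5
swap    5 8
swap    8 5
negate  8 -5
mod     3
-2      3 -2

[3, -2]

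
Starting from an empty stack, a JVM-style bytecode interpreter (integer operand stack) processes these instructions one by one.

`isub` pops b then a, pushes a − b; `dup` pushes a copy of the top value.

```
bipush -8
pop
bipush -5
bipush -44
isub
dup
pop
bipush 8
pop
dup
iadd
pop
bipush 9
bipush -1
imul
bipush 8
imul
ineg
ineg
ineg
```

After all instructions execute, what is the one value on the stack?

bipush -8  → [-8]
pop        → []
bipush -5  → [-5]
bipush -44 → [-5, -44]
isub       → [39]
dup        → [39, 39]
pop        → [39]
bipush 8   → [39, 8]
pop        → [39]
dup        → [39, 39]
iadd       → [78]
pop        → []
bipush 9   → [9]
bipush -1  → [9, -1]
imul       → [-9]
bipush 8   → [-9, 8]
imul       → [-72]
ineg       → [72]
ineg       → [-72]
ineg       → [72]

72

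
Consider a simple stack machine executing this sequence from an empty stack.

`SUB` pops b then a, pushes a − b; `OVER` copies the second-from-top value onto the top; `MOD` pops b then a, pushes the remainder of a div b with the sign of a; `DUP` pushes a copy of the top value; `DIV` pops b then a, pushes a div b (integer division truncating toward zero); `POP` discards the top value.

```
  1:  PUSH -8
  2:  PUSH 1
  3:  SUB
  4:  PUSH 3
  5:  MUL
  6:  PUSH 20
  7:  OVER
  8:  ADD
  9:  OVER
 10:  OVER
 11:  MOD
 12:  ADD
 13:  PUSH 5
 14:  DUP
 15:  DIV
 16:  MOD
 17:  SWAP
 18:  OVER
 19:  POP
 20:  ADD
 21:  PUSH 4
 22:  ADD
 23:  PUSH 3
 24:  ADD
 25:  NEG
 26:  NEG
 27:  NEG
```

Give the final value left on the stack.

PUSH -8 -> -8
PUSH 1  -> -8 1
SUB     -> -9
PUSH 3  -> -9 3
MUL     -> -27
PUSH 20 -> -27 20
OVER    -> -27 20 -27
ADD     -> -27 -7
OVER    -> -27 -7 -27
OVER    -> -27 -7 -27 -7
MOD     -> -27 -7 -6
ADD     -> -27 -13
PUSH 5  -> -27 -13 5
DUP     -> -27 -13 5 5
DIV     -> -27 -13 1
MOD     -> -27 0
SWAP    -> 0 -27
OVER    -> 0 -27 0
POP     -> 0 -27
ADD     -> -27
PUSH 4  -> -27 4
ADD     -> -23
PUSH 3  -> -23 3
ADD     -> -20
NEG     -> 20
NEG     -> -20
NEG     -> 20

20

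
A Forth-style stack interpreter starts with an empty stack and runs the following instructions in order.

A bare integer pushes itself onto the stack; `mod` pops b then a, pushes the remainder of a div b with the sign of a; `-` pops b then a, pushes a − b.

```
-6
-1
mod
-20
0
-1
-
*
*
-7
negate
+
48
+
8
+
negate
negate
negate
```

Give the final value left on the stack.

-6      [-6]
-1      [-6, -1]
mod     [0]
-20     [0, -20]
0       [0, -20, 0]
-1      [0, -20, 0, -1]
-       [0, -20, 1]
*       [0, -20]
*       [0]
-7      [0, -7]
negate  [0, 7]
+       [7]
48      [7, 48]
+       [55]
8       [55, 8]
+       [63]
negate  [-63]
negate  [63]
negate  [-63]

-63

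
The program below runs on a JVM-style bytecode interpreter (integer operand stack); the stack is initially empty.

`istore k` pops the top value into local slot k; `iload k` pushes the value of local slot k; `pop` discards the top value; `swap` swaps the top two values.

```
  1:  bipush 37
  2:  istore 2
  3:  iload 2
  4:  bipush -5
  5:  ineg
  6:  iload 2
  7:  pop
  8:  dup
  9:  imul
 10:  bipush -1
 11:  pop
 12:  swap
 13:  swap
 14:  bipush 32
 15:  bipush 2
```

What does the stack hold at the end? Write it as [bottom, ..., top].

bipush 37  [37]
istore 2   []
iload 2    [37]
bipush -5  [37, -5]
ineg       [37, 5]
iload 2    [37, 5, 37]
pop        [37, 5]
dup        [37, 5, 5]
imul       [37, 25]
bipush -1  [37, 25, -1]
pop        [37, 25]
swap       [25, 37]
swap       [37, 25]
bipush 32  [37, 25, 32]
bipush 2   [37, 25, 32, 2]

[37, 25, 32, 2]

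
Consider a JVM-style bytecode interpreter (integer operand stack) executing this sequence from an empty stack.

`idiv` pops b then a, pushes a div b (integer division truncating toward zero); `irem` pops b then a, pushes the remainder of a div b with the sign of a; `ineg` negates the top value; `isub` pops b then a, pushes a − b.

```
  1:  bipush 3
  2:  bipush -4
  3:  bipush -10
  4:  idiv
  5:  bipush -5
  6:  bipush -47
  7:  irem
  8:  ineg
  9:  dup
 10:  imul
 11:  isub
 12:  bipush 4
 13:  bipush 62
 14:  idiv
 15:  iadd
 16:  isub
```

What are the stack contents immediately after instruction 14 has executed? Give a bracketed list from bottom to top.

[3, -25, 0]

bipush 3   : [3]
bipush -4  : [3, -4]
bipush -10 : [3, -4, -10]
idiv       : [3, 0]
bipush -5  : [3, 0, -5]
bipush -47 : [3, 0, -5, -47]
irem       : [3, 0, -5]
ineg       : [3, 0, 5]
dup        : [3, 0, 5, 5]
imul       : [3, 0, 25]
isub       : [3, -25]
bipush 4   : [3, -25, 4]
bipush 62  : [3, -25, 4, 62]
idiv       : [3, -25, 0]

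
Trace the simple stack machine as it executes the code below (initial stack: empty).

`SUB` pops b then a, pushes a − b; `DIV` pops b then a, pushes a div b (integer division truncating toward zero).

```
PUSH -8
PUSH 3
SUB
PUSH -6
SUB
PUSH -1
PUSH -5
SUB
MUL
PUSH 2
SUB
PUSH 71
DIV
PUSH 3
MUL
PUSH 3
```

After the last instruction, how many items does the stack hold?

2

PUSH -8 -> [-8]
PUSH 3  -> [-8, 3]
SUB     -> [-11]
PUSH -6 -> [-11, -6]
SUB     -> [-5]
PUSH -1 -> [-5, -1]
PUSH -5 -> [-5, -1, -5]
SUB     -> [-5, 4]
MUL     -> [-20]
PUSH 2  -> [-20, 2]
SUB     -> [-22]
PUSH 71 -> [-22, 71]
DIV     -> [0]
PUSH 3  -> [0, 3]
MUL     -> [0]
PUSH 3  -> [0, 3]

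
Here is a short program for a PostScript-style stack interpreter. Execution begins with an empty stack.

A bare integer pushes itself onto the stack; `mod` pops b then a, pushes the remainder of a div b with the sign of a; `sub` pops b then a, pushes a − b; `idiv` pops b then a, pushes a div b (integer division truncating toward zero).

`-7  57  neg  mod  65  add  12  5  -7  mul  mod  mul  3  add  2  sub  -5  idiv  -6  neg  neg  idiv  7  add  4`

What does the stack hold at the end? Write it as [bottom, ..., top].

[30, 4]

-7    -7
57    -7 57
neg   -7 -57
mod   -7
65    -7 65
add   58
12    58 12
5     58 12 5
-7    58 12 5 -7
mul   58 12 -35
mod   58 12
mul   696
3     696 3
add   699
2     699 2
sub   697
-5    697 -5
idiv  -139
-6    -139 -6
neg   -139 6
neg   -139 -6
idiv  23
7     23 7
add   30
4     30 4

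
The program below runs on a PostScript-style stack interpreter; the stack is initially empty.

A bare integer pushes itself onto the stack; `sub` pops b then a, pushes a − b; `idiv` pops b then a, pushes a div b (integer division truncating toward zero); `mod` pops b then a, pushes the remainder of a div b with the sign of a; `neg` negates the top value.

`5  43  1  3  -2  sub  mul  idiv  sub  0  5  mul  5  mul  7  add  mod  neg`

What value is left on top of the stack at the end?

5     [5]
43    [5, 43]
1     [5, 43, 1]
3     [5, 43, 1, 3]
-2    [5, 43, 1, 3, -2]
sub   [5, 43, 1, 5]
mul   [5, 43, 5]
idiv  [5, 8]
sub   [-3]
0     [-3, 0]
5     [-3, 0, 5]
mul   [-3, 0]
5     [-3, 0, 5]
mul   [-3, 0]
7     [-3, 0, 7]
add   [-3, 7]
mod   [-3]
neg   [3]

3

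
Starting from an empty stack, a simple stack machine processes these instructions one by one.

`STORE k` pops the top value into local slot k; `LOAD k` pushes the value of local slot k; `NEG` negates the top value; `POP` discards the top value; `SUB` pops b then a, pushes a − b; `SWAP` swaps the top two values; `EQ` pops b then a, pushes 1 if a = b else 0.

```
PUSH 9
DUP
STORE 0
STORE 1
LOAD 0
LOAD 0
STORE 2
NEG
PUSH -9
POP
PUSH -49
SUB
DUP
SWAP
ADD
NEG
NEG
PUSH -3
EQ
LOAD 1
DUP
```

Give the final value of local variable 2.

PUSH 9   → [9]
DUP      → [9, 9]
STORE 0  → [9]
STORE 1  → []
LOAD 0   → [9]
LOAD 0   → [9, 9]
STORE 2  → [9]
NEG      → [-9]
PUSH -9  → [-9, -9]
POP      → [-9]
PUSH -49 → [-9, -49]
SUB      → [40]
DUP      → [40, 40]
SWAP     → [40, 40]
ADD      → [80]
NEG      → [-80]
NEG      → [80]
PUSH -3  → [80, -3]
EQ       → [0]
LOAD 1   → [0, 9]
DUP      → [0, 9, 9]

9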